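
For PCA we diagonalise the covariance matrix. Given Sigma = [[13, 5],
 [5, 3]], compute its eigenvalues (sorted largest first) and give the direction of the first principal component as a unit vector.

Step 1 — characteristic polynomial of 2×2 Sigma:
  det(Sigma - λI) = λ² - trace · λ + det = 0.
  trace = 13 + 3 = 16, det = 13·3 - (5)² = 14.
Step 2 — discriminant:
  Δ = trace² - 4·det = 256 - 56 = 200.
Step 3 — eigenvalues:
  λ = (trace ± √Δ)/2 = (16 ± 14.1421)/2,
  λ_1 = 15.0711,  λ_2 = 0.9289.

Step 4 — unit eigenvector for λ_1: solve (Sigma - λ_1 I)v = 0. First row:
  (13 - 15.0711)·v_x + (5)·v_y = 0, i.e. (-2.0711)·v_x + (5)·v_y = 0,
  so v ∝ (b, λ_1 - a) = (5, 2.0711) = u.
  ||u|| = √((5)² + (2.0711)²) = √(29.2893) ≈ 5.412,
  v_1 = u/||u|| ≈ (0.9239, 0.3827) (||v_1|| = 1).

λ_1 = 15.0711,  λ_2 = 0.9289;  v_1 ≈ (0.9239, 0.3827)


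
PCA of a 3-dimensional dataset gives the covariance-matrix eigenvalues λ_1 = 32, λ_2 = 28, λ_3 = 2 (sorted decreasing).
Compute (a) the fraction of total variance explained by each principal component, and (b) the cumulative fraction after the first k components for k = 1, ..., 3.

Step 1 — total variance = trace(Sigma) = Σ λ_i = 32 + 28 + 2 = 62.

Step 2 — fraction explained by component i = λ_i / Σ λ:
  PC1: 32/62 = 0.5161
  PC2: 28/62 = 0.4516
  PC3: 2/62 = 0.0323

Step 3 — cumulative fraction after k components = (λ_1 + ... + λ_k) / Σ λ:
  k = 1: 32/62 = 0.5161
  k = 2: (32 + 28)/62 = 60/62 = 0.9677
  k = 3: (32 + 28 + 2)/62 = 62/62 = 1

Summary (fraction, with percent):

explained: PC1 0.5161 (51.61%), PC2 0.4516 (45.16%), PC3 0.0323 (3.23%);  cumulative: 0.5161, 0.9677, 1


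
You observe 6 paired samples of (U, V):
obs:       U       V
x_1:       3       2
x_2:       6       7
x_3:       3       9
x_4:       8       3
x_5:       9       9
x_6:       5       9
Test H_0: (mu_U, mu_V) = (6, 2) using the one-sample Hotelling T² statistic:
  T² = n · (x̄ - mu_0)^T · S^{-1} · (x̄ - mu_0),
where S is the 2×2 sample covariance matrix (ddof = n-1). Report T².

Step 1 — sample mean vector:
  mean(U) = (3 + 6 + 3 + 8 + 9 + 5) / 6 = 34/6 = 5.6667
  mean(V) = (2 + 7 + 9 + 3 + 9 + 9) / 6 = 39/6 = 6.5
  x̄ = (5.6667, 6.5),  deviation x̄ - mu_0 = (5.6667, 6.5) - (6, 2) = (-0.3333, 4.5).

Step 2 — sample covariance matrix, S[i,j] = (1/(n-1)) · Σ_k (x_{k,i} - mean_i) · (x_{k,j} - mean_j), divisor n-1 = 5:
  S[U,U] = ((-2.6667)·(-2.6667) + (0.3333)·(0.3333) + (-2.6667)·(-2.6667) + (2.3333)·(2.3333) + (3.3333)·(3.3333) + (-0.6667)·(-0.6667)) / 5 = 31.3333/5 = 6.2667
  S[U,V] = ((-2.6667)·(-4.5) + (0.3333)·(0.5) + (-2.6667)·(2.5) + (2.3333)·(-3.5) + (3.3333)·(2.5) + (-0.6667)·(2.5)) / 5 = 4/5 = 0.8
  S[V,V] = ((-4.5)·(-4.5) + (0.5)·(0.5) + (2.5)·(2.5) + (-3.5)·(-3.5) + (2.5)·(2.5) + (2.5)·(2.5)) / 5 = 51.5/5 = 10.3
  S = [[6.2667, 0.8],
 [0.8, 10.3]].

Step 3 — invert S. det(S) = 6.2667·10.3 - (0.8)² = 63.9067.
  S^{-1} = (1/det) · [[d, -b], [-b, a]] = [[0.1612, -0.0125],
 [-0.0125, 0.0981]].

Step 4 — quadratic form (x̄ - mu_0)^T · S^{-1} · (x̄ - mu_0):
  S^{-1} · (x̄ - mu_0) = (-0.1101, 0.4454),
  (x̄ - mu_0)^T · [...] = (-0.3333)·(-0.1101) + (4.5)·(0.4454) = 2.0412.

Step 5 — scale by n: T² = 6 · 2.0412 = 12.247.

T² ≈ 12.247


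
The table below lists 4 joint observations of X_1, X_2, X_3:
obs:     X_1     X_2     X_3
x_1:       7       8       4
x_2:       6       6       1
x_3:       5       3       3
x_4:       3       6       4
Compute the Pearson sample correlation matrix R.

Step 1 — column means:
  mean(X_1) = (7 + 6 + 5 + 3) / 4 = 21/4 = 5.25
  mean(X_2) = (8 + 6 + 3 + 6) / 4 = 23/4 = 5.75
  mean(X_3) = (4 + 1 + 3 + 4) / 4 = 12/4 = 3

Step 2 — sample variances and covariances s[i,j] = (1/(n-1)) · Σ_k (x_{k,i} - mean_i) · (x_{k,j} - mean_j), with n-1 = 3:
  s[X_1,X_1] = ((1.75)·(1.75) + (0.75)·(0.75) + (-0.25)·(-0.25) + (-2.25)·(-2.25)) / 3 = 8.75/3 = 2.9167
  s[X_1,X_2] = ((1.75)·(2.25) + (0.75)·(0.25) + (-0.25)·(-2.75) + (-2.25)·(0.25)) / 3 = 4.25/3 = 1.4167
  s[X_1,X_3] = ((1.75)·(1) + (0.75)·(-2) + (-0.25)·(0) + (-2.25)·(1)) / 3 = -2/3 = -0.6667
  s[X_2,X_2] = ((2.25)·(2.25) + (0.25)·(0.25) + (-2.75)·(-2.75) + (0.25)·(0.25)) / 3 = 12.75/3 = 4.25
  s[X_2,X_3] = ((2.25)·(1) + (0.25)·(-2) + (-2.75)·(0) + (0.25)·(1)) / 3 = 2/3 = 0.6667
  s[X_3,X_3] = ((1)·(1) + (-2)·(-2) + (0)·(0) + (1)·(1)) / 3 = 6/3 = 2
  Sample standard deviations s_i = √(s[i,i]):
  s(X_1) = √(2.9167) = 1.7078
  s(X_2) = √(4.25) = 2.0616
  s(X_3) = √(2) = 1.4142

Step 3 — r_{ij} = s_{ij} / (s_i · s_j):
  r[X_1,X_1] = 1 (diagonal).
  r[X_1,X_2] = 1.4167 / (1.7078 · 2.0616) = 1.4167 / 3.5208 = 0.4024
  r[X_1,X_3] = -0.6667 / (1.7078 · 1.4142) = -0.6667 / 2.4152 = -0.276
  r[X_2,X_2] = 1 (diagonal).
  r[X_2,X_3] = 0.6667 / (2.0616 · 1.4142) = 0.6667 / 2.9155 = 0.2287
  r[X_3,X_3] = 1 (diagonal).

R is symmetric with unit diagonal. Assembling:

R = [[1, 0.4024, -0.276],
 [0.4024, 1, 0.2287],
 [-0.276, 0.2287, 1]]


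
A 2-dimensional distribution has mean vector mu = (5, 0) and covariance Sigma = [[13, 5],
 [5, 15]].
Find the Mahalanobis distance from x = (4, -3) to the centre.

Step 1 — centre the observation: (x - mu) = (-1, -3).

Step 2 — invert Sigma. det(Sigma) = 13·15 - (5)² = 170.
  Sigma^{-1} = (1/det) · [[d, -b], [-b, a]] = [[0.0882, -0.0294],
 [-0.0294, 0.0765]].

Step 3 — form the quadratic (x - mu)^T · Sigma^{-1} · (x - mu):
  Sigma^{-1} · (x - mu) = (0, -0.2).
  (x - mu)^T · [Sigma^{-1} · (x - mu)] = (-1)·(0) + (-3)·(-0.2) = 0.6.

Step 4 — take square root: d = √(0.6) ≈ 0.7746.

d(x, mu) = √(0.6) ≈ 0.7746


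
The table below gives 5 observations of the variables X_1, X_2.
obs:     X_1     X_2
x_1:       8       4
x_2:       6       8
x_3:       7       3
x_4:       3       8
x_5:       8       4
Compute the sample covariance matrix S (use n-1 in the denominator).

Step 1 — column means:
  mean(X_1) = (8 + 6 + 7 + 3 + 8) / 5 = 32/5 = 6.4
  mean(X_2) = (4 + 8 + 3 + 8 + 4) / 5 = 27/5 = 5.4

Step 2 — sample covariance S[i,j] = (1/(n-1)) · Σ_k (x_{k,i} - mean_i) · (x_{k,j} - mean_j), with n-1 = 4.
  S[X_1,X_1] = ((1.6)·(1.6) + (-0.4)·(-0.4) + (0.6)·(0.6) + (-3.4)·(-3.4) + (1.6)·(1.6)) / 4 = 17.2/4 = 4.3
  S[X_1,X_2] = ((1.6)·(-1.4) + (-0.4)·(2.6) + (0.6)·(-2.4) + (-3.4)·(2.6) + (1.6)·(-1.4)) / 4 = -15.8/4 = -3.95
  S[X_2,X_2] = ((-1.4)·(-1.4) + (2.6)·(2.6) + (-2.4)·(-2.4) + (2.6)·(2.6) + (-1.4)·(-1.4)) / 4 = 23.2/4 = 5.8

S is symmetric (S[j,i] = S[i,j]). Assembling:

S = [[4.3, -3.95],
 [-3.95, 5.8]]


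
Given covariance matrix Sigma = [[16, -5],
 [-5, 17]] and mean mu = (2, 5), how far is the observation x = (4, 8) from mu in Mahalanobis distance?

Step 1 — centre the observation: (x - mu) = (2, 3).

Step 2 — invert Sigma. det(Sigma) = 16·17 - (-5)² = 247.
  Sigma^{-1} = (1/det) · [[d, -b], [-b, a]] = [[0.0688, 0.0202],
 [0.0202, 0.0648]].

Step 3 — form the quadratic (x - mu)^T · Sigma^{-1} · (x - mu):
  Sigma^{-1} · (x - mu) = (0.1984, 0.2348).
  (x - mu)^T · [Sigma^{-1} · (x - mu)] = (2)·(0.1984) + (3)·(0.2348) = 1.1012.

Step 4 — take square root: d = √(1.1012) ≈ 1.0494.

d(x, mu) = √(1.1012) ≈ 1.0494


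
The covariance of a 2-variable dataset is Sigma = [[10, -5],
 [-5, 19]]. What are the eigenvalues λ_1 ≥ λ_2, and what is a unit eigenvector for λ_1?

Step 1 — characteristic polynomial of 2×2 Sigma:
  det(Sigma - λI) = λ² - trace · λ + det = 0.
  trace = 10 + 19 = 29, det = 10·19 - (-5)² = 165.
Step 2 — discriminant:
  Δ = trace² - 4·det = 841 - 660 = 181.
Step 3 — eigenvalues:
  λ = (trace ± √Δ)/2 = (29 ± 13.4536)/2,
  λ_1 = 21.2268,  λ_2 = 7.7732.

Step 4 — unit eigenvector for λ_1: solve (Sigma - λ_1 I)v = 0. First row:
  (10 - 21.2268)·v_x + (-5)·v_y = 0, i.e. (-11.2268)·v_x + (-5)·v_y = 0,
  so v ∝ (b, λ_1 - a) = (-5, 11.2268); multiply by -1 so the first entry is positive: u = (5, -11.2268).
  ||u|| = √((5)² + (-11.2268)²) = √(151.0413) ≈ 12.2899,
  v_1 = u/||u|| ≈ (0.4068, -0.9135) (||v_1|| = 1).

λ_1 = 21.2268,  λ_2 = 7.7732;  v_1 ≈ (0.4068, -0.9135)


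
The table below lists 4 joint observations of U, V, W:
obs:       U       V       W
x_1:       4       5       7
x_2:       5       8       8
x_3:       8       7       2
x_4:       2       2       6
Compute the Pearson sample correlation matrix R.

Step 1 — column means:
  mean(U) = (4 + 5 + 8 + 2) / 4 = 19/4 = 4.75
  mean(V) = (5 + 8 + 7 + 2) / 4 = 22/4 = 5.5
  mean(W) = (7 + 8 + 2 + 6) / 4 = 23/4 = 5.75

Step 2 — sample variances and covariances s[i,j] = (1/(n-1)) · Σ_k (x_{k,i} - mean_i) · (x_{k,j} - mean_j), with n-1 = 3:
  s[U,U] = ((-0.75)·(-0.75) + (0.25)·(0.25) + (3.25)·(3.25) + (-2.75)·(-2.75)) / 3 = 18.75/3 = 6.25
  s[U,V] = ((-0.75)·(-0.5) + (0.25)·(2.5) + (3.25)·(1.5) + (-2.75)·(-3.5)) / 3 = 15.5/3 = 5.1667
  s[U,W] = ((-0.75)·(1.25) + (0.25)·(2.25) + (3.25)·(-3.75) + (-2.75)·(0.25)) / 3 = -13.25/3 = -4.4167
  s[V,V] = ((-0.5)·(-0.5) + (2.5)·(2.5) + (1.5)·(1.5) + (-3.5)·(-3.5)) / 3 = 21/3 = 7
  s[V,W] = ((-0.5)·(1.25) + (2.5)·(2.25) + (1.5)·(-3.75) + (-3.5)·(0.25)) / 3 = -1.5/3 = -0.5
  s[W,W] = ((1.25)·(1.25) + (2.25)·(2.25) + (-3.75)·(-3.75) + (0.25)·(0.25)) / 3 = 20.75/3 = 6.9167
  Sample standard deviations s_i = √(s[i,i]):
  s(U) = √(6.25) = 2.5
  s(V) = √(7) = 2.6458
  s(W) = √(6.9167) = 2.63

Step 3 — r_{ij} = s_{ij} / (s_i · s_j):
  r[U,U] = 1 (diagonal).
  r[U,V] = 5.1667 / (2.5 · 2.6458) = 5.1667 / 6.6144 = 0.7811
  r[U,W] = -4.4167 / (2.5 · 2.63) = -4.4167 / 6.5749 = -0.6717
  r[V,V] = 1 (diagonal).
  r[V,W] = -0.5 / (2.6458 · 2.63) = -0.5 / 6.9582 = -0.0719
  r[W,W] = 1 (diagonal).

R is symmetric with unit diagonal. Assembling:

R = [[1, 0.7811, -0.6717],
 [0.7811, 1, -0.0719],
 [-0.6717, -0.0719, 1]]


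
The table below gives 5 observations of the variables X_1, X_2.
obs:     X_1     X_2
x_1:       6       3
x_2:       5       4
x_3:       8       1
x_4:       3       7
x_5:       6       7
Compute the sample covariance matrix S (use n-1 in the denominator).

Step 1 — column means:
  mean(X_1) = (6 + 5 + 8 + 3 + 6) / 5 = 28/5 = 5.6
  mean(X_2) = (3 + 4 + 1 + 7 + 7) / 5 = 22/5 = 4.4

Step 2 — sample covariance S[i,j] = (1/(n-1)) · Σ_k (x_{k,i} - mean_i) · (x_{k,j} - mean_j), with n-1 = 4.
  S[X_1,X_1] = ((0.4)·(0.4) + (-0.6)·(-0.6) + (2.4)·(2.4) + (-2.6)·(-2.6) + (0.4)·(0.4)) / 4 = 13.2/4 = 3.3
  S[X_1,X_2] = ((0.4)·(-1.4) + (-0.6)·(-0.4) + (2.4)·(-3.4) + (-2.6)·(2.6) + (0.4)·(2.6)) / 4 = -14.2/4 = -3.55
  S[X_2,X_2] = ((-1.4)·(-1.4) + (-0.4)·(-0.4) + (-3.4)·(-3.4) + (2.6)·(2.6) + (2.6)·(2.6)) / 4 = 27.2/4 = 6.8

S is symmetric (S[j,i] = S[i,j]). Assembling:

S = [[3.3, -3.55],
 [-3.55, 6.8]]


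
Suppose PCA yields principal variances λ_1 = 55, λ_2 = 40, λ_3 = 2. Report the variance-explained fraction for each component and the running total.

Step 1 — total variance = trace(Sigma) = Σ λ_i = 55 + 40 + 2 = 97.

Step 2 — fraction explained by component i = λ_i / Σ λ:
  PC1: 55/97 = 0.567
  PC2: 40/97 = 0.4124
  PC3: 2/97 = 0.0206

Step 3 — cumulative fraction after k components = (λ_1 + ... + λ_k) / Σ λ:
  k = 1: 55/97 = 0.567
  k = 2: (55 + 40)/97 = 95/97 = 0.9794
  k = 3: (55 + 40 + 2)/97 = 97/97 = 1

Summary (fraction, with percent):

explained: PC1 0.567 (56.7%), PC2 0.4124 (41.24%), PC3 0.0206 (2.06%);  cumulative: 0.567, 0.9794, 1


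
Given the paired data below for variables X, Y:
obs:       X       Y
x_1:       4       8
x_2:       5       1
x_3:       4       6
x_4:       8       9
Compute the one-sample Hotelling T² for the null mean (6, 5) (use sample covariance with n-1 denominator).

Step 1 — sample mean vector:
  mean(X) = (4 + 5 + 4 + 8) / 4 = 21/4 = 5.25
  mean(Y) = (8 + 1 + 6 + 9) / 4 = 24/4 = 6
  x̄ = (5.25, 6),  deviation x̄ - mu_0 = (5.25, 6) - (6, 5) = (-0.75, 1).

Step 2 — sample covariance matrix, S[i,j] = (1/(n-1)) · Σ_k (x_{k,i} - mean_i) · (x_{k,j} - mean_j), divisor n-1 = 3:
  S[X,X] = ((-1.25)·(-1.25) + (-0.25)·(-0.25) + (-1.25)·(-1.25) + (2.75)·(2.75)) / 3 = 10.75/3 = 3.5833
  S[X,Y] = ((-1.25)·(2) + (-0.25)·(-5) + (-1.25)·(0) + (2.75)·(3)) / 3 = 7/3 = 2.3333
  S[Y,Y] = ((2)·(2) + (-5)·(-5) + (0)·(0) + (3)·(3)) / 3 = 38/3 = 12.6667
  S = [[3.5833, 2.3333],
 [2.3333, 12.6667]].

Step 3 — invert S. det(S) = 3.5833·12.6667 - (2.3333)² = 39.9444.
  S^{-1} = (1/det) · [[d, -b], [-b, a]] = [[0.3171, -0.0584],
 [-0.0584, 0.0897]].

Step 4 — quadratic form (x̄ - mu_0)^T · S^{-1} · (x̄ - mu_0):
  S^{-1} · (x̄ - mu_0) = (-0.2962, 0.1335),
  (x̄ - mu_0)^T · [...] = (-0.75)·(-0.2962) + (1)·(0.1335) = 0.3557.

Step 5 — scale by n: T² = 4 · 0.3557 = 1.4228.

T² ≈ 1.4228


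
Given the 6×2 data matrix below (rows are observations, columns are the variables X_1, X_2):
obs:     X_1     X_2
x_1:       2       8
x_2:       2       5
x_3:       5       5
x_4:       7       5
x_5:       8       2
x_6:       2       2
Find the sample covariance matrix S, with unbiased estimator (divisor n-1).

Step 1 — column means:
  mean(X_1) = (2 + 2 + 5 + 7 + 8 + 2) / 6 = 26/6 = 4.3333
  mean(X_2) = (8 + 5 + 5 + 5 + 2 + 2) / 6 = 27/6 = 4.5

Step 2 — sample covariance S[i,j] = (1/(n-1)) · Σ_k (x_{k,i} - mean_i) · (x_{k,j} - mean_j), with n-1 = 5.
  S[X_1,X_1] = ((-2.3333)·(-2.3333) + (-2.3333)·(-2.3333) + (0.6667)·(0.6667) + (2.6667)·(2.6667) + (3.6667)·(3.6667) + (-2.3333)·(-2.3333)) / 5 = 37.3333/5 = 7.4667
  S[X_1,X_2] = ((-2.3333)·(3.5) + (-2.3333)·(0.5) + (0.6667)·(0.5) + (2.6667)·(0.5) + (3.6667)·(-2.5) + (-2.3333)·(-2.5)) / 5 = -11/5 = -2.2
  S[X_2,X_2] = ((3.5)·(3.5) + (0.5)·(0.5) + (0.5)·(0.5) + (0.5)·(0.5) + (-2.5)·(-2.5) + (-2.5)·(-2.5)) / 5 = 25.5/5 = 5.1

S is symmetric (S[j,i] = S[i,j]). Assembling:

S = [[7.4667, -2.2],
 [-2.2, 5.1]]


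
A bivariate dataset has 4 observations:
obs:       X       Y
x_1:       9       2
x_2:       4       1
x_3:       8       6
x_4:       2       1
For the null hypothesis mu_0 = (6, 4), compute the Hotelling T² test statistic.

Step 1 — sample mean vector:
  mean(X) = (9 + 4 + 8 + 2) / 4 = 23/4 = 5.75
  mean(Y) = (2 + 1 + 6 + 1) / 4 = 10/4 = 2.5
  x̄ = (5.75, 2.5),  deviation x̄ - mu_0 = (5.75, 2.5) - (6, 4) = (-0.25, -1.5).

Step 2 — sample covariance matrix, S[i,j] = (1/(n-1)) · Σ_k (x_{k,i} - mean_i) · (x_{k,j} - mean_j), divisor n-1 = 3:
  S[X,X] = ((3.25)·(3.25) + (-1.75)·(-1.75) + (2.25)·(2.25) + (-3.75)·(-3.75)) / 3 = 32.75/3 = 10.9167
  S[X,Y] = ((3.25)·(-0.5) + (-1.75)·(-1.5) + (2.25)·(3.5) + (-3.75)·(-1.5)) / 3 = 14.5/3 = 4.8333
  S[Y,Y] = ((-0.5)·(-0.5) + (-1.5)·(-1.5) + (3.5)·(3.5) + (-1.5)·(-1.5)) / 3 = 17/3 = 5.6667
  S = [[10.9167, 4.8333],
 [4.8333, 5.6667]].

Step 3 — invert S. det(S) = 10.9167·5.6667 - (4.8333)² = 38.5.
  S^{-1} = (1/det) · [[d, -b], [-b, a]] = [[0.1472, -0.1255],
 [-0.1255, 0.2835]].

Step 4 — quadratic form (x̄ - mu_0)^T · S^{-1} · (x̄ - mu_0):
  S^{-1} · (x̄ - mu_0) = (0.1515, -0.3939),
  (x̄ - mu_0)^T · [...] = (-0.25)·(0.1515) + (-1.5)·(-0.3939) = 0.553.

Step 5 — scale by n: T² = 4 · 0.553 = 2.2121.

T² ≈ 2.2121


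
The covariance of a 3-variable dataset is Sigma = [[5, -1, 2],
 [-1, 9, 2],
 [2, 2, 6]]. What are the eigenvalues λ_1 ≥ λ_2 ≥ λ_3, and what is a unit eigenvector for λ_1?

Step 1 — characteristic polynomial p(λ) = det(λI - Sigma) = λ³ - tr·λ² + c_1·λ - det, where tr = trace, c_1 = sum of the principal 2×2 minors, det = det(Sigma):
  tr = 5 + 9 + 6 = 20,
  c_1 = (5·9 - (-1)²) + (5·6 - (2)²) + (9·6 - (2)²) = 44 + 26 + 50 = 120,
  det = 5·(9·6 - (2)²) - (-1)·((-1)·6 - (2)·(2)) + (2)·((-1)·(2) - 9·(2)) = 5·(50) - (-1)·(-10) + (2)·(-20) = 200.
  So p(λ) = λ³ - 20λ² + 120λ - 200.
Step 2 — look for an integer root (rational root theorem: any rational root is an integer divisor of 200). Testing λ = 10:
  p(10) = 1000 - 2000 + 1200 - 200 = 0  ✓
  Dividing out (λ - 10): p(λ) = (λ - 10)(λ² - 10λ + 20).
Step 3 — remaining eigenvalues from the quadratic λ² - 10λ + 20 = 0:
  Δ = 10² - 4·20 = 100 - 80 = 20,  λ = (10 ± √20)/2 = (10 ± 4.4721)/2 ≈ 7.2361 or 2.7639.
  Sorted: λ_1 = 10,  λ_2 = 7.2361,  λ_3 = 2.7639  (check: sum = 20 = tr ✓).

Step 4 — unit eigenvector for λ_1 = 10: v spans the null space of (Sigma - λ_1 I), whose rows are
  r_1 = (-5, -1, 2),  r_2 = (-1, -1, 2),  r_3 = (2, 2, -4).
  v is orthogonal to every row, so take v ∝ r_1 × r_2 = ((-1)·(2) - (2)·(-1), (2)·(-1) - (-5)·(2), (-5)·(-1) - (-1)·(-1)) = (0, 8, 4).
  Rescale (divide by 4): u = (0, 2, 1).
  ||u|| = √((0)² + (2)² + (1)²) = √(5) ≈ 2.2361,  v_1 = u/||u|| ≈ (0, 0.8944, 0.4472) (||v_1|| = 1).

λ_1 = 10,  λ_2 = 7.2361,  λ_3 = 2.7639;  v_1 ≈ (0, 0.8944, 0.4472)


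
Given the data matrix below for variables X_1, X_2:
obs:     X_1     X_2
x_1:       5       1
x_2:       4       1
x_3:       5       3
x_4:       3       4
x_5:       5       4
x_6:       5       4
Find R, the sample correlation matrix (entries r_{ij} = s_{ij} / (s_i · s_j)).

Step 1 — column means:
  mean(X_1) = (5 + 4 + 5 + 3 + 5 + 5) / 6 = 27/6 = 4.5
  mean(X_2) = (1 + 1 + 3 + 4 + 4 + 4) / 6 = 17/6 = 2.8333

Step 2 — sample variances and covariances s[i,j] = (1/(n-1)) · Σ_k (x_{k,i} - mean_i) · (x_{k,j} - mean_j), with n-1 = 5:
  s[X_1,X_1] = ((0.5)·(0.5) + (-0.5)·(-0.5) + (0.5)·(0.5) + (-1.5)·(-1.5) + (0.5)·(0.5) + (0.5)·(0.5)) / 5 = 3.5/5 = 0.7
  s[X_1,X_2] = ((0.5)·(-1.8333) + (-0.5)·(-1.8333) + (0.5)·(0.1667) + (-1.5)·(1.1667) + (0.5)·(1.1667) + (0.5)·(1.1667)) / 5 = -0.5/5 = -0.1
  s[X_2,X_2] = ((-1.8333)·(-1.8333) + (-1.8333)·(-1.8333) + (0.1667)·(0.1667) + (1.1667)·(1.1667) + (1.1667)·(1.1667) + (1.1667)·(1.1667)) / 5 = 10.8333/5 = 2.1667
  Sample standard deviations s_i = √(s[i,i]):
  s(X_1) = √(0.7) = 0.8367
  s(X_2) = √(2.1667) = 1.472

Step 3 — r_{ij} = s_{ij} / (s_i · s_j):
  r[X_1,X_1] = 1 (diagonal).
  r[X_1,X_2] = -0.1 / (0.8367 · 1.472) = -0.1 / 1.2315 = -0.0812
  r[X_2,X_2] = 1 (diagonal).

R is symmetric with unit diagonal. Assembling:

R = [[1, -0.0812],
 [-0.0812, 1]]


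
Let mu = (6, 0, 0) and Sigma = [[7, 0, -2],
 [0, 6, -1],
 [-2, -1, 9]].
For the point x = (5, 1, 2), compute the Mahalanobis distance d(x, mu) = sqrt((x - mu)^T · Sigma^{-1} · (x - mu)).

Step 1 — centre the observation: (x - mu) = (-1, 1, 2).

Step 2 — invert Sigma (cofactor / det for 3×3, or solve directly):
  Sigma^{-1} = [[0.1527, 0.0058, 0.0346],
 [0.0058, 0.17, 0.0202],
 [0.0346, 0.0202, 0.121]].

Step 3 — form the quadratic (x - mu)^T · Sigma^{-1} · (x - mu):
  Sigma^{-1} · (x - mu) = (-0.0778, 0.2046, 0.2277).
  (x - mu)^T · [Sigma^{-1} · (x - mu)] = (-1)·(-0.0778) + (1)·(0.2046) + (2)·(0.2277) = 0.7378.

Step 4 — take square root: d = √(0.7378) ≈ 0.8589.

d(x, mu) = √(0.7378) ≈ 0.8589


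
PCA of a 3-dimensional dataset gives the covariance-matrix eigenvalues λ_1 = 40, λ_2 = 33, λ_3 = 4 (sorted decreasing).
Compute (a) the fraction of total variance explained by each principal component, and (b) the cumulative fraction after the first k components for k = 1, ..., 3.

Step 1 — total variance = trace(Sigma) = Σ λ_i = 40 + 33 + 4 = 77.

Step 2 — fraction explained by component i = λ_i / Σ λ:
  PC1: 40/77 = 0.5195
  PC2: 33/77 = 0.4286
  PC3: 4/77 = 0.0519

Step 3 — cumulative fraction after k components = (λ_1 + ... + λ_k) / Σ λ:
  k = 1: 40/77 = 0.5195
  k = 2: (40 + 33)/77 = 73/77 = 0.9481
  k = 3: (40 + 33 + 4)/77 = 77/77 = 1

Summary (fraction, with percent):

explained: PC1 0.5195 (51.95%), PC2 0.4286 (42.86%), PC3 0.0519 (5.19%);  cumulative: 0.5195, 0.9481, 1


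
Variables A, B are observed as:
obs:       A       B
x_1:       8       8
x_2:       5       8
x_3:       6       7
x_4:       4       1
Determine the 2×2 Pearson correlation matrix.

Step 1 — column means:
  mean(A) = (8 + 5 + 6 + 4) / 4 = 23/4 = 5.75
  mean(B) = (8 + 8 + 7 + 1) / 4 = 24/4 = 6

Step 2 — sample variances and covariances s[i,j] = (1/(n-1)) · Σ_k (x_{k,i} - mean_i) · (x_{k,j} - mean_j), with n-1 = 3:
  s[A,A] = ((2.25)·(2.25) + (-0.75)·(-0.75) + (0.25)·(0.25) + (-1.75)·(-1.75)) / 3 = 8.75/3 = 2.9167
  s[A,B] = ((2.25)·(2) + (-0.75)·(2) + (0.25)·(1) + (-1.75)·(-5)) / 3 = 12/3 = 4
  s[B,B] = ((2)·(2) + (2)·(2) + (1)·(1) + (-5)·(-5)) / 3 = 34/3 = 11.3333
  Sample standard deviations s_i = √(s[i,i]):
  s(A) = √(2.9167) = 1.7078
  s(B) = √(11.3333) = 3.3665

Step 3 — r_{ij} = s_{ij} / (s_i · s_j):
  r[A,A] = 1 (diagonal).
  r[A,B] = 4 / (1.7078 · 3.3665) = 4 / 5.7494 = 0.6957
  r[B,B] = 1 (diagonal).

R is symmetric with unit diagonal. Assembling:

R = [[1, 0.6957],
 [0.6957, 1]]


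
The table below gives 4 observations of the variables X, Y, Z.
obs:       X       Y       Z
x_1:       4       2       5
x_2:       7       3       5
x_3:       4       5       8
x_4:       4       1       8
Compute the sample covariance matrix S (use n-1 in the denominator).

Step 1 — column means:
  mean(X) = (4 + 7 + 4 + 4) / 4 = 19/4 = 4.75
  mean(Y) = (2 + 3 + 5 + 1) / 4 = 11/4 = 2.75
  mean(Z) = (5 + 5 + 8 + 8) / 4 = 26/4 = 6.5

Step 2 — sample covariance S[i,j] = (1/(n-1)) · Σ_k (x_{k,i} - mean_i) · (x_{k,j} - mean_j), with n-1 = 3.
  S[X,X] = ((-0.75)·(-0.75) + (2.25)·(2.25) + (-0.75)·(-0.75) + (-0.75)·(-0.75)) / 3 = 6.75/3 = 2.25
  S[X,Y] = ((-0.75)·(-0.75) + (2.25)·(0.25) + (-0.75)·(2.25) + (-0.75)·(-1.75)) / 3 = 0.75/3 = 0.25
  S[X,Z] = ((-0.75)·(-1.5) + (2.25)·(-1.5) + (-0.75)·(1.5) + (-0.75)·(1.5)) / 3 = -4.5/3 = -1.5
  S[Y,Y] = ((-0.75)·(-0.75) + (0.25)·(0.25) + (2.25)·(2.25) + (-1.75)·(-1.75)) / 3 = 8.75/3 = 2.9167
  S[Y,Z] = ((-0.75)·(-1.5) + (0.25)·(-1.5) + (2.25)·(1.5) + (-1.75)·(1.5)) / 3 = 1.5/3 = 0.5
  S[Z,Z] = ((-1.5)·(-1.5) + (-1.5)·(-1.5) + (1.5)·(1.5) + (1.5)·(1.5)) / 3 = 9/3 = 3

S is symmetric (S[j,i] = S[i,j]). Assembling:

S = [[2.25, 0.25, -1.5],
 [0.25, 2.9167, 0.5],
 [-1.5, 0.5, 3]]


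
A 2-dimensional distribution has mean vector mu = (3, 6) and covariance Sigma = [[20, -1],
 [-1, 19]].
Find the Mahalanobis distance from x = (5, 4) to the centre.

Step 1 — centre the observation: (x - mu) = (2, -2).

Step 2 — invert Sigma. det(Sigma) = 20·19 - (-1)² = 379.
  Sigma^{-1} = (1/det) · [[d, -b], [-b, a]] = [[0.0501, 0.0026],
 [0.0026, 0.0528]].

Step 3 — form the quadratic (x - mu)^T · Sigma^{-1} · (x - mu):
  Sigma^{-1} · (x - mu) = (0.095, -0.1003).
  (x - mu)^T · [Sigma^{-1} · (x - mu)] = (2)·(0.095) + (-2)·(-0.1003) = 0.3905.

Step 4 — take square root: d = √(0.3905) ≈ 0.6249.

d(x, mu) = √(0.3905) ≈ 0.6249


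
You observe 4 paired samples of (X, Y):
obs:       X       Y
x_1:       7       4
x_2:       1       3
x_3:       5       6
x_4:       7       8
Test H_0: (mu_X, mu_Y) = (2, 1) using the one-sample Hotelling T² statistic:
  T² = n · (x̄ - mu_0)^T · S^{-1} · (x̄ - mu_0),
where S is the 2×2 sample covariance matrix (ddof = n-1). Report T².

Step 1 — sample mean vector:
  mean(X) = (7 + 1 + 5 + 7) / 4 = 20/4 = 5
  mean(Y) = (4 + 3 + 6 + 8) / 4 = 21/4 = 5.25
  x̄ = (5, 5.25),  deviation x̄ - mu_0 = (5, 5.25) - (2, 1) = (3, 4.25).

Step 2 — sample covariance matrix, S[i,j] = (1/(n-1)) · Σ_k (x_{k,i} - mean_i) · (x_{k,j} - mean_j), divisor n-1 = 3:
  S[X,X] = ((2)·(2) + (-4)·(-4) + (0)·(0) + (2)·(2)) / 3 = 24/3 = 8
  S[X,Y] = ((2)·(-1.25) + (-4)·(-2.25) + (0)·(0.75) + (2)·(2.75)) / 3 = 12/3 = 4
  S[Y,Y] = ((-1.25)·(-1.25) + (-2.25)·(-2.25) + (0.75)·(0.75) + (2.75)·(2.75)) / 3 = 14.75/3 = 4.9167
  S = [[8, 4],
 [4, 4.9167]].

Step 3 — invert S. det(S) = 8·4.9167 - (4)² = 23.3333.
  S^{-1} = (1/det) · [[d, -b], [-b, a]] = [[0.2107, -0.1714],
 [-0.1714, 0.3429]].

Step 4 — quadratic form (x̄ - mu_0)^T · S^{-1} · (x̄ - mu_0):
  S^{-1} · (x̄ - mu_0) = (-0.0964, 0.9429),
  (x̄ - mu_0)^T · [...] = (3)·(-0.0964) + (4.25)·(0.9429) = 3.7179.

Step 5 — scale by n: T² = 4 · 3.7179 = 14.8714.

T² ≈ 14.8714


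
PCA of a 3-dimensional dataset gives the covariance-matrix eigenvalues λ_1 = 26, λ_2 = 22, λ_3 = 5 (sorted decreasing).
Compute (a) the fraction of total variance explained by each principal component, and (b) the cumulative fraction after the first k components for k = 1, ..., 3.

Step 1 — total variance = trace(Sigma) = Σ λ_i = 26 + 22 + 5 = 53.

Step 2 — fraction explained by component i = λ_i / Σ λ:
  PC1: 26/53 = 0.4906
  PC2: 22/53 = 0.4151
  PC3: 5/53 = 0.0943

Step 3 — cumulative fraction after k components = (λ_1 + ... + λ_k) / Σ λ:
  k = 1: 26/53 = 0.4906
  k = 2: (26 + 22)/53 = 48/53 = 0.9057
  k = 3: (26 + 22 + 5)/53 = 53/53 = 1

Summary (fraction, with percent):

explained: PC1 0.4906 (49.06%), PC2 0.4151 (41.51%), PC3 0.0943 (9.43%);  cumulative: 0.4906, 0.9057, 1


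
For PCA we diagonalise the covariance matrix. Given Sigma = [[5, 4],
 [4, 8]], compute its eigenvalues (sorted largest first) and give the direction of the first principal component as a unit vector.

Step 1 — characteristic polynomial of 2×2 Sigma:
  det(Sigma - λI) = λ² - trace · λ + det = 0.
  trace = 5 + 8 = 13, det = 5·8 - (4)² = 24.
Step 2 — discriminant:
  Δ = trace² - 4·det = 169 - 96 = 73.
Step 3 — eigenvalues:
  λ = (trace ± √Δ)/2 = (13 ± 8.544)/2,
  λ_1 = 10.772,  λ_2 = 2.228.

Step 4 — unit eigenvector for λ_1: solve (Sigma - λ_1 I)v = 0. First row:
  (5 - 10.772)·v_x + (4)·v_y = 0, i.e. (-5.772)·v_x + (4)·v_y = 0,
  so v ∝ (b, λ_1 - a) = (4, 5.772) = u.
  ||u|| = √((4)² + (5.772)²) = √(49.316) ≈ 7.0225,
  v_1 = u/||u|| ≈ (0.5696, 0.8219) (||v_1|| = 1).

λ_1 = 10.772,  λ_2 = 2.228;  v_1 ≈ (0.5696, 0.8219)


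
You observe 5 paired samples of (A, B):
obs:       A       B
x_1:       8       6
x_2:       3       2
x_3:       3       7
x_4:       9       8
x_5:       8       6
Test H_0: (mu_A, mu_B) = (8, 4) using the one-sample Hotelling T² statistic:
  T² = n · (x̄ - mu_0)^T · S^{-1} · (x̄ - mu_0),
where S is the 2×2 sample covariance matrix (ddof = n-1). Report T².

Step 1 — sample mean vector:
  mean(A) = (8 + 3 + 3 + 9 + 8) / 5 = 31/5 = 6.2
  mean(B) = (6 + 2 + 7 + 8 + 6) / 5 = 29/5 = 5.8
  x̄ = (6.2, 5.8),  deviation x̄ - mu_0 = (6.2, 5.8) - (8, 4) = (-1.8, 1.8).

Step 2 — sample covariance matrix, S[i,j] = (1/(n-1)) · Σ_k (x_{k,i} - mean_i) · (x_{k,j} - mean_j), divisor n-1 = 4:
  S[A,A] = ((1.8)·(1.8) + (-3.2)·(-3.2) + (-3.2)·(-3.2) + (2.8)·(2.8) + (1.8)·(1.8)) / 4 = 34.8/4 = 8.7
  S[A,B] = ((1.8)·(0.2) + (-3.2)·(-3.8) + (-3.2)·(1.2) + (2.8)·(2.2) + (1.8)·(0.2)) / 4 = 15.2/4 = 3.8
  S[B,B] = ((0.2)·(0.2) + (-3.8)·(-3.8) + (1.2)·(1.2) + (2.2)·(2.2) + (0.2)·(0.2)) / 4 = 20.8/4 = 5.2
  S = [[8.7, 3.8],
 [3.8, 5.2]].

Step 3 — invert S. det(S) = 8.7·5.2 - (3.8)² = 30.8.
  S^{-1} = (1/det) · [[d, -b], [-b, a]] = [[0.1688, -0.1234],
 [-0.1234, 0.2825]].

Step 4 — quadratic form (x̄ - mu_0)^T · S^{-1} · (x̄ - mu_0):
  S^{-1} · (x̄ - mu_0) = (-0.526, 0.7305),
  (x̄ - mu_0)^T · [...] = (-1.8)·(-0.526) + (1.8)·(0.7305) = 2.2617.

Step 5 — scale by n: T² = 5 · 2.2617 = 11.3084.

T² ≈ 11.3084


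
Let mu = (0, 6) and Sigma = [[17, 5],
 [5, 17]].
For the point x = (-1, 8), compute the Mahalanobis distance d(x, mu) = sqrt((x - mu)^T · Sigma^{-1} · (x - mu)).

Step 1 — centre the observation: (x - mu) = (-1, 2).

Step 2 — invert Sigma. det(Sigma) = 17·17 - (5)² = 264.
  Sigma^{-1} = (1/det) · [[d, -b], [-b, a]] = [[0.0644, -0.0189],
 [-0.0189, 0.0644]].

Step 3 — form the quadratic (x - mu)^T · Sigma^{-1} · (x - mu):
  Sigma^{-1} · (x - mu) = (-0.1023, 0.1477).
  (x - mu)^T · [Sigma^{-1} · (x - mu)] = (-1)·(-0.1023) + (2)·(0.1477) = 0.3977.

Step 4 — take square root: d = √(0.3977) ≈ 0.6307.

d(x, mu) = √(0.3977) ≈ 0.6307


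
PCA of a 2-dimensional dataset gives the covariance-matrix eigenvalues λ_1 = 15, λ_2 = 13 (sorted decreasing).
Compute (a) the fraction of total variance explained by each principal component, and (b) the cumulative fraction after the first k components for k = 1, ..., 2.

Step 1 — total variance = trace(Sigma) = Σ λ_i = 15 + 13 = 28.

Step 2 — fraction explained by component i = λ_i / Σ λ:
  PC1: 15/28 = 0.5357
  PC2: 13/28 = 0.4643

Step 3 — cumulative fraction after k components = (λ_1 + ... + λ_k) / Σ λ:
  k = 1: 15/28 = 0.5357
  k = 2: (15 + 13)/28 = 28/28 = 1

Summary (fraction, with percent):

explained: PC1 0.5357 (53.57%), PC2 0.4643 (46.43%);  cumulative: 0.5357, 1


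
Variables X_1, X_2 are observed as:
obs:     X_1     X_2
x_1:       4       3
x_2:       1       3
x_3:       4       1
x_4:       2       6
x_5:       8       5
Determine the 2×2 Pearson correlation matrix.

Step 1 — column means:
  mean(X_1) = (4 + 1 + 4 + 2 + 8) / 5 = 19/5 = 3.8
  mean(X_2) = (3 + 3 + 1 + 6 + 5) / 5 = 18/5 = 3.6

Step 2 — sample variances and covariances s[i,j] = (1/(n-1)) · Σ_k (x_{k,i} - mean_i) · (x_{k,j} - mean_j), with n-1 = 4:
  s[X_1,X_1] = ((0.2)·(0.2) + (-2.8)·(-2.8) + (0.2)·(0.2) + (-1.8)·(-1.8) + (4.2)·(4.2)) / 4 = 28.8/4 = 7.2
  s[X_1,X_2] = ((0.2)·(-0.6) + (-2.8)·(-0.6) + (0.2)·(-2.6) + (-1.8)·(2.4) + (4.2)·(1.4)) / 4 = 2.6/4 = 0.65
  s[X_2,X_2] = ((-0.6)·(-0.6) + (-0.6)·(-0.6) + (-2.6)·(-2.6) + (2.4)·(2.4) + (1.4)·(1.4)) / 4 = 15.2/4 = 3.8
  Sample standard deviations s_i = √(s[i,i]):
  s(X_1) = √(7.2) = 2.6833
  s(X_2) = √(3.8) = 1.9494

Step 3 — r_{ij} = s_{ij} / (s_i · s_j):
  r[X_1,X_1] = 1 (diagonal).
  r[X_1,X_2] = 0.65 / (2.6833 · 1.9494) = 0.65 / 5.2307 = 0.1243
  r[X_2,X_2] = 1 (diagonal).

R is symmetric with unit diagonal. Assembling:

R = [[1, 0.1243],
 [0.1243, 1]]


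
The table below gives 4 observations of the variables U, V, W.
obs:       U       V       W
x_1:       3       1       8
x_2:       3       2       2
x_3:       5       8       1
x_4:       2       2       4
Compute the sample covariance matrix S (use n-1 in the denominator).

Step 1 — column means:
  mean(U) = (3 + 3 + 5 + 2) / 4 = 13/4 = 3.25
  mean(V) = (1 + 2 + 8 + 2) / 4 = 13/4 = 3.25
  mean(W) = (8 + 2 + 1 + 4) / 4 = 15/4 = 3.75

Step 2 — sample covariance S[i,j] = (1/(n-1)) · Σ_k (x_{k,i} - mean_i) · (x_{k,j} - mean_j), with n-1 = 3.
  S[U,U] = ((-0.25)·(-0.25) + (-0.25)·(-0.25) + (1.75)·(1.75) + (-1.25)·(-1.25)) / 3 = 4.75/3 = 1.5833
  S[U,V] = ((-0.25)·(-2.25) + (-0.25)·(-1.25) + (1.75)·(4.75) + (-1.25)·(-1.25)) / 3 = 10.75/3 = 3.5833
  S[U,W] = ((-0.25)·(4.25) + (-0.25)·(-1.75) + (1.75)·(-2.75) + (-1.25)·(0.25)) / 3 = -5.75/3 = -1.9167
  S[V,V] = ((-2.25)·(-2.25) + (-1.25)·(-1.25) + (4.75)·(4.75) + (-1.25)·(-1.25)) / 3 = 30.75/3 = 10.25
  S[V,W] = ((-2.25)·(4.25) + (-1.25)·(-1.75) + (4.75)·(-2.75) + (-1.25)·(0.25)) / 3 = -20.75/3 = -6.9167
  S[W,W] = ((4.25)·(4.25) + (-1.75)·(-1.75) + (-2.75)·(-2.75) + (0.25)·(0.25)) / 3 = 28.75/3 = 9.5833

S is symmetric (S[j,i] = S[i,j]). Assembling:

S = [[1.5833, 3.5833, -1.9167],
 [3.5833, 10.25, -6.9167],
 [-1.9167, -6.9167, 9.5833]]


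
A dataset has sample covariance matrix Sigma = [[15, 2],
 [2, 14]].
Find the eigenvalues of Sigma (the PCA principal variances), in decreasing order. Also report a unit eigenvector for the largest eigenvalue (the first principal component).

Step 1 — characteristic polynomial of 2×2 Sigma:
  det(Sigma - λI) = λ² - trace · λ + det = 0.
  trace = 15 + 14 = 29, det = 15·14 - (2)² = 206.
Step 2 — discriminant:
  Δ = trace² - 4·det = 841 - 824 = 17.
Step 3 — eigenvalues:
  λ = (trace ± √Δ)/2 = (29 ± 4.1231)/2,
  λ_1 = 16.5616,  λ_2 = 12.4384.

Step 4 — unit eigenvector for λ_1: solve (Sigma - λ_1 I)v = 0. First row:
  (15 - 16.5616)·v_x + (2)·v_y = 0, i.e. (-1.5616)·v_x + (2)·v_y = 0,
  so v ∝ (b, λ_1 - a) = (2, 1.5616) = u.
  ||u|| = √((2)² + (1.5616)²) = √(6.4384) ≈ 2.5374,
  v_1 = u/||u|| ≈ (0.7882, 0.6154) (||v_1|| = 1).

λ_1 = 16.5616,  λ_2 = 12.4384;  v_1 ≈ (0.7882, 0.6154)


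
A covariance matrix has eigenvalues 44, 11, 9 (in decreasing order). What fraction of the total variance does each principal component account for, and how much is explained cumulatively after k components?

Step 1 — total variance = trace(Sigma) = Σ λ_i = 44 + 11 + 9 = 64.

Step 2 — fraction explained by component i = λ_i / Σ λ:
  PC1: 44/64 = 0.6875
  PC2: 11/64 = 0.1719
  PC3: 9/64 = 0.1406

Step 3 — cumulative fraction after k components = (λ_1 + ... + λ_k) / Σ λ:
  k = 1: 44/64 = 0.6875
  k = 2: (44 + 11)/64 = 55/64 = 0.8594
  k = 3: (44 + 11 + 9)/64 = 64/64 = 1

Summary (fraction, with percent):

explained: PC1 0.6875 (68.75%), PC2 0.1719 (17.19%), PC3 0.1406 (14.06%);  cumulative: 0.6875, 0.8594, 1


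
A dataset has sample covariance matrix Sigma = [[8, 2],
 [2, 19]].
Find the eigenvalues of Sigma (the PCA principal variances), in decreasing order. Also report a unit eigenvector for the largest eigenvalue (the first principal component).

Step 1 — characteristic polynomial of 2×2 Sigma:
  det(Sigma - λI) = λ² - trace · λ + det = 0.
  trace = 8 + 19 = 27, det = 8·19 - (2)² = 148.
Step 2 — discriminant:
  Δ = trace² - 4·det = 729 - 592 = 137.
Step 3 — eigenvalues:
  λ = (trace ± √Δ)/2 = (27 ± 11.7047)/2,
  λ_1 = 19.3523,  λ_2 = 7.6477.

Step 4 — unit eigenvector for λ_1: solve (Sigma - λ_1 I)v = 0. First row:
  (8 - 19.3523)·v_x + (2)·v_y = 0, i.e. (-11.3523)·v_x + (2)·v_y = 0,
  so v ∝ (b, λ_1 - a) = (2, 11.3523) = u.
  ||u|| = √((2)² + (11.3523)²) = √(132.8758) ≈ 11.5272,
  v_1 = u/||u|| ≈ (0.1735, 0.9848) (||v_1|| = 1).

λ_1 = 19.3523,  λ_2 = 7.6477;  v_1 ≈ (0.1735, 0.9848)


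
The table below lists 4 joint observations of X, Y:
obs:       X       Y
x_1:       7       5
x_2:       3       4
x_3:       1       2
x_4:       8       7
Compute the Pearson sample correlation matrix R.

Step 1 — column means:
  mean(X) = (7 + 3 + 1 + 8) / 4 = 19/4 = 4.75
  mean(Y) = (5 + 4 + 2 + 7) / 4 = 18/4 = 4.5

Step 2 — sample variances and covariances s[i,j] = (1/(n-1)) · Σ_k (x_{k,i} - mean_i) · (x_{k,j} - mean_j), with n-1 = 3:
  s[X,X] = ((2.25)·(2.25) + (-1.75)·(-1.75) + (-3.75)·(-3.75) + (3.25)·(3.25)) / 3 = 32.75/3 = 10.9167
  s[X,Y] = ((2.25)·(0.5) + (-1.75)·(-0.5) + (-3.75)·(-2.5) + (3.25)·(2.5)) / 3 = 19.5/3 = 6.5
  s[Y,Y] = ((0.5)·(0.5) + (-0.5)·(-0.5) + (-2.5)·(-2.5) + (2.5)·(2.5)) / 3 = 13/3 = 4.3333
  Sample standard deviations s_i = √(s[i,i]):
  s(X) = √(10.9167) = 3.304
  s(Y) = √(4.3333) = 2.0817

Step 3 — r_{ij} = s_{ij} / (s_i · s_j):
  r[X,X] = 1 (diagonal).
  r[X,Y] = 6.5 / (3.304 · 2.0817) = 6.5 / 6.8779 = 0.9451
  r[Y,Y] = 1 (diagonal).

R is symmetric with unit diagonal. Assembling:

R = [[1, 0.9451],
 [0.9451, 1]]


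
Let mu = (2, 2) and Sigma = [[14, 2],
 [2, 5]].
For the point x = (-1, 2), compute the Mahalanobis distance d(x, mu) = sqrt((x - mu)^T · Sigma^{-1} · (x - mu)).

Step 1 — centre the observation: (x - mu) = (-3, 0).

Step 2 — invert Sigma. det(Sigma) = 14·5 - (2)² = 66.
  Sigma^{-1} = (1/det) · [[d, -b], [-b, a]] = [[0.0758, -0.0303],
 [-0.0303, 0.2121]].

Step 3 — form the quadratic (x - mu)^T · Sigma^{-1} · (x - mu):
  Sigma^{-1} · (x - mu) = (-0.2273, 0.0909).
  (x - mu)^T · [Sigma^{-1} · (x - mu)] = (-3)·(-0.2273) + (0)·(0.0909) = 0.6818.

Step 4 — take square root: d = √(0.6818) ≈ 0.8257.

d(x, mu) = √(0.6818) ≈ 0.8257


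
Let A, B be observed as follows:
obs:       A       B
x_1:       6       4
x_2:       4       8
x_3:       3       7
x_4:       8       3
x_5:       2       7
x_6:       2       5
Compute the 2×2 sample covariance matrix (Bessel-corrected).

Step 1 — column means:
  mean(A) = (6 + 4 + 3 + 8 + 2 + 2) / 6 = 25/6 = 4.1667
  mean(B) = (4 + 8 + 7 + 3 + 7 + 5) / 6 = 34/6 = 5.6667

Step 2 — sample covariance S[i,j] = (1/(n-1)) · Σ_k (x_{k,i} - mean_i) · (x_{k,j} - mean_j), with n-1 = 5.
  S[A,A] = ((1.8333)·(1.8333) + (-0.1667)·(-0.1667) + (-1.1667)·(-1.1667) + (3.8333)·(3.8333) + (-2.1667)·(-2.1667) + (-2.1667)·(-2.1667)) / 5 = 28.8333/5 = 5.7667
  S[A,B] = ((1.8333)·(-1.6667) + (-0.1667)·(2.3333) + (-1.1667)·(1.3333) + (3.8333)·(-2.6667) + (-2.1667)·(1.3333) + (-2.1667)·(-0.6667)) / 5 = -16.6667/5 = -3.3333
  S[B,B] = ((-1.6667)·(-1.6667) + (2.3333)·(2.3333) + (1.3333)·(1.3333) + (-2.6667)·(-2.6667) + (1.3333)·(1.3333) + (-0.6667)·(-0.6667)) / 5 = 19.3333/5 = 3.8667

S is symmetric (S[j,i] = S[i,j]). Assembling:

S = [[5.7667, -3.3333],
 [-3.3333, 3.8667]]


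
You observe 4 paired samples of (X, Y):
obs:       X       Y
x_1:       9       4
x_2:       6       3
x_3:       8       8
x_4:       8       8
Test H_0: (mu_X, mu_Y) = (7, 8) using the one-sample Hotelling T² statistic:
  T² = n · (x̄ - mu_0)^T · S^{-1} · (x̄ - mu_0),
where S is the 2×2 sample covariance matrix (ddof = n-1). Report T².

Step 1 — sample mean vector:
  mean(X) = (9 + 6 + 8 + 8) / 4 = 31/4 = 7.75
  mean(Y) = (4 + 3 + 8 + 8) / 4 = 23/4 = 5.75
  x̄ = (7.75, 5.75),  deviation x̄ - mu_0 = (7.75, 5.75) - (7, 8) = (0.75, -2.25).

Step 2 — sample covariance matrix, S[i,j] = (1/(n-1)) · Σ_k (x_{k,i} - mean_i) · (x_{k,j} - mean_j), divisor n-1 = 3:
  S[X,X] = ((1.25)·(1.25) + (-1.75)·(-1.75) + (0.25)·(0.25) + (0.25)·(0.25)) / 3 = 4.75/3 = 1.5833
  S[X,Y] = ((1.25)·(-1.75) + (-1.75)·(-2.75) + (0.25)·(2.25) + (0.25)·(2.25)) / 3 = 3.75/3 = 1.25
  S[Y,Y] = ((-1.75)·(-1.75) + (-2.75)·(-2.75) + (2.25)·(2.25) + (2.25)·(2.25)) / 3 = 20.75/3 = 6.9167
  S = [[1.5833, 1.25],
 [1.25, 6.9167]].

Step 3 — invert S. det(S) = 1.5833·6.9167 - (1.25)² = 9.3889.
  S^{-1} = (1/det) · [[d, -b], [-b, a]] = [[0.7367, -0.1331],
 [-0.1331, 0.1686]].

Step 4 — quadratic form (x̄ - mu_0)^T · S^{-1} · (x̄ - mu_0):
  S^{-1} · (x̄ - mu_0) = (0.8521, -0.4793),
  (x̄ - mu_0)^T · [...] = (0.75)·(0.8521) + (-2.25)·(-0.4793) = 1.7175.

Step 5 — scale by n: T² = 4 · 1.7175 = 6.8698.

T² ≈ 6.8698


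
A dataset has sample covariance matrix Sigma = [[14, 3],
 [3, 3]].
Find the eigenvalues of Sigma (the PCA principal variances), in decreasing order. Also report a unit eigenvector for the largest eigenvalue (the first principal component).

Step 1 — characteristic polynomial of 2×2 Sigma:
  det(Sigma - λI) = λ² - trace · λ + det = 0.
  trace = 14 + 3 = 17, det = 14·3 - (3)² = 33.
Step 2 — discriminant:
  Δ = trace² - 4·det = 289 - 132 = 157.
Step 3 — eigenvalues:
  λ = (trace ± √Δ)/2 = (17 ± 12.53)/2,
  λ_1 = 14.765,  λ_2 = 2.235.

Step 4 — unit eigenvector for λ_1: solve (Sigma - λ_1 I)v = 0. First row:
  (14 - 14.765)·v_x + (3)·v_y = 0, i.e. (-0.765)·v_x + (3)·v_y = 0,
  so v ∝ (b, λ_1 - a) = (3, 0.765) = u.
  ||u|| = √((3)² + (0.765)²) = √(9.5852) ≈ 3.096,
  v_1 = u/||u|| ≈ (0.969, 0.2471) (||v_1|| = 1).

λ_1 = 14.765,  λ_2 = 2.235;  v_1 ≈ (0.969, 0.2471)


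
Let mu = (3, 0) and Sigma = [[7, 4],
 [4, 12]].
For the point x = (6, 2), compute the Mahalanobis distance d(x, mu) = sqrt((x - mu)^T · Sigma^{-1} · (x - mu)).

Step 1 — centre the observation: (x - mu) = (3, 2).

Step 2 — invert Sigma. det(Sigma) = 7·12 - (4)² = 68.
  Sigma^{-1} = (1/det) · [[d, -b], [-b, a]] = [[0.1765, -0.0588],
 [-0.0588, 0.1029]].

Step 3 — form the quadratic (x - mu)^T · Sigma^{-1} · (x - mu):
  Sigma^{-1} · (x - mu) = (0.4118, 0.0294).
  (x - mu)^T · [Sigma^{-1} · (x - mu)] = (3)·(0.4118) + (2)·(0.0294) = 1.2941.

Step 4 — take square root: d = √(1.2941) ≈ 1.1376.

d(x, mu) = √(1.2941) ≈ 1.1376


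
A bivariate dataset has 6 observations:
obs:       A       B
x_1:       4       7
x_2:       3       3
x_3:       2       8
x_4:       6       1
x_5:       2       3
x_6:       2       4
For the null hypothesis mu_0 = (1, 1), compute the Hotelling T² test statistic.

Step 1 — sample mean vector:
  mean(A) = (4 + 3 + 2 + 6 + 2 + 2) / 6 = 19/6 = 3.1667
  mean(B) = (7 + 3 + 8 + 1 + 3 + 4) / 6 = 26/6 = 4.3333
  x̄ = (3.1667, 4.3333),  deviation x̄ - mu_0 = (3.1667, 4.3333) - (1, 1) = (2.1667, 3.3333).

Step 2 — sample covariance matrix, S[i,j] = (1/(n-1)) · Σ_k (x_{k,i} - mean_i) · (x_{k,j} - mean_j), divisor n-1 = 5:
  S[A,A] = ((0.8333)·(0.8333) + (-0.1667)·(-0.1667) + (-1.1667)·(-1.1667) + (2.8333)·(2.8333) + (-1.1667)·(-1.1667) + (-1.1667)·(-1.1667)) / 5 = 12.8333/5 = 2.5667
  S[A,B] = ((0.8333)·(2.6667) + (-0.1667)·(-1.3333) + (-1.1667)·(3.6667) + (2.8333)·(-3.3333) + (-1.1667)·(-1.3333) + (-1.1667)·(-0.3333)) / 5 = -9.3333/5 = -1.8667
  S[B,B] = ((2.6667)·(2.6667) + (-1.3333)·(-1.3333) + (3.6667)·(3.6667) + (-3.3333)·(-3.3333) + (-1.3333)·(-1.3333) + (-0.3333)·(-0.3333)) / 5 = 35.3333/5 = 7.0667
  S = [[2.5667, -1.8667],
 [-1.8667, 7.0667]].

Step 3 — invert S. det(S) = 2.5667·7.0667 - (-1.8667)² = 14.6533.
  S^{-1} = (1/det) · [[d, -b], [-b, a]] = [[0.4823, 0.1274],
 [0.1274, 0.1752]].

Step 4 — quadratic form (x̄ - mu_0)^T · S^{-1} · (x̄ - mu_0):
  S^{-1} · (x̄ - mu_0) = (1.4695, 0.8599),
  (x̄ - mu_0)^T · [...] = (2.1667)·(1.4695) + (3.3333)·(0.8599) = 6.0502.

Step 5 — scale by n: T² = 6 · 6.0502 = 36.3012.

T² ≈ 36.3012
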